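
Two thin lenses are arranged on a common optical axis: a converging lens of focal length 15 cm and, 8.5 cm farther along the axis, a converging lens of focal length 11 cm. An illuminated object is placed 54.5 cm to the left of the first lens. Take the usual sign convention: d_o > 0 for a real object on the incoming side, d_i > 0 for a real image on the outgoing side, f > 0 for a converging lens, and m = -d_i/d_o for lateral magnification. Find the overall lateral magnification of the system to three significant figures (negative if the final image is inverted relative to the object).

Applying the thin-lens equation to the first lens, 1/15 = 1/54.5 + 1/d_i1, which gives d_i1 = 20.696 cm.
Its lateral magnification is m_1 = -d_i1/d_o1 = -(20.696)/54.5 = -0.3797.
Since 20.696 cm > 8.5 cm, the first image lies past the second lens and serves as a virtual object: d_o2 = L - d_i1 = -12.196 cm.
Applying the thin-lens equation again with f_2 = 11 cm and d_o2 = -12.196 cm gives d_i2 = 5.784 cm.
m_2 = -(5.784)/(-12.196) = 0.4742.
Overall magnification: m = m_1 m_2 = -0.1801.

-0.180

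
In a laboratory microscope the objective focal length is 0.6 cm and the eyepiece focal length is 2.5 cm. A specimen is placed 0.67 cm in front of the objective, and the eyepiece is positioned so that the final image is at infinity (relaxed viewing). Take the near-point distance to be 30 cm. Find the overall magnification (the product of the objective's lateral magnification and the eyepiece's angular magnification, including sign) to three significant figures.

-103

Objective: 1/d_i = 1/f_obj - 1/d_o = 1/0.6 - 1/0.67 = 0.17413 cm^-1, so d_i = 5.743 cm.
m_obj = -d_i/d_o = -5.743/0.67 = -8.571.
Eyepiece angular magnification (image at infinity): M_eye = D/f_e = 30/2.5 = 12.000.
Overall M = m_obj x M_eye = (-8.571)(12.000) = -102.86.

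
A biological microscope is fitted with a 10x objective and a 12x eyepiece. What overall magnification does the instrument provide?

120

The overall magnification of a compound microscope is the product of the objective and eyepiece magnifications:
M = M_obj x M_eye = 10 x 12 = 120.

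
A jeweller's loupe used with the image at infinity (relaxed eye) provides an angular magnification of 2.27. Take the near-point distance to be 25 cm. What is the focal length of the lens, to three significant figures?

For the image at infinity, M = D/f.
f = D/M = 25/2.27 = 11.013 cm.

11.0 cm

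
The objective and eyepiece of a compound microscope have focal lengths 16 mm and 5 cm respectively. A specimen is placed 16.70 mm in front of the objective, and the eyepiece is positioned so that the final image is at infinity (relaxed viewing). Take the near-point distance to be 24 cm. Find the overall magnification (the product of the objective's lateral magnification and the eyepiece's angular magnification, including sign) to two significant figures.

Convert to cm: f_obj = 16 mm = 1.6 cm; d_o = 16.70 mm = 1.67 cm.
Objective: 1/d_i = 1/f_obj - 1/d_o = 1/1.6 - 1/1.67 = 0.02620 cm^-1, so d_i = 38.171 cm.
m_obj = -d_i/d_o = -38.171/1.67 = -22.857.
Eyepiece angular magnification (image at infinity): M_eye = D/f_e = 24/5 = 4.800.
Overall M = m_obj x M_eye = (-22.857)(4.800) = -109.71.

-110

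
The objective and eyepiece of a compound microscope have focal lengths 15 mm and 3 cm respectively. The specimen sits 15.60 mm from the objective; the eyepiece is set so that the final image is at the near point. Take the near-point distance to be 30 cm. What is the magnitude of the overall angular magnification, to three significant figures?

Convert to cm: f_obj = 15 mm = 1.5 cm; d_o = 15.60 mm = 1.56 cm.
Objective: 1/d_i = 1/f_obj - 1/d_o = 1/1.5 - 1/1.56 = 0.02564 cm^-1, so d_i = 39.000 cm.
m_obj = -d_i/d_o = -39.000/1.56 = -25.000.
Eyepiece angular magnification (image at near point): M_eye = 1 + D/f_e = 1 + 30/3 = 11.000.
Overall M = m_obj x M_eye = (-25.000)(11.000) = -275.00.
|M| = 275.00.

275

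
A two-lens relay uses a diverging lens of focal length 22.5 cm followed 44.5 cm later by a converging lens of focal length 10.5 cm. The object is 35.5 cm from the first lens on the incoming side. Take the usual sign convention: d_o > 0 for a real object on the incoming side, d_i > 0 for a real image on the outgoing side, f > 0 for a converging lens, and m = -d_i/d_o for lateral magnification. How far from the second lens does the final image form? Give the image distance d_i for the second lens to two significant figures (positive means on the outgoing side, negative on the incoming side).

Lens 1: 1/d_i1 = 1/f_1 - 1/d_o1 = 1/(-22.5) - 1/35.5 = -0.07261 cm^-1, so d_i1 = -13.772 cm.
With d_i1 < 0 the first image is virtual and lies on the object side; the object distance for lens 2 is d_o2 = 44.5 - (-13.772) = 58.272 cm.
Lens 2: 1/d_i2 = 1/f_2 - 1/d_o2 = 1/10.5 - 1/(58.272) = 0.07808 cm^-1, so d_i2 = 12.808 cm.

13 cm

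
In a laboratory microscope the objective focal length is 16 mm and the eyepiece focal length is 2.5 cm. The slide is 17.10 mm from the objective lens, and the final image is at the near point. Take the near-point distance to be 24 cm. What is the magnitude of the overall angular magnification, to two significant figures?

Convert to cm: f_obj = 16 mm = 1.6 cm; d_o = 17.10 mm = 1.71 cm.
Objective: 1/d_i = 1/f_obj - 1/d_o = 1/1.6 - 1/1.71 = 0.04020 cm^-1, so d_i = 24.873 cm.
m_obj = -d_i/d_o = -24.873/1.71 = -14.545.
Eyepiece angular magnification (image at near point): M_eye = 1 + D/f_e = 1 + 24/2.5 = 10.600.
Overall M = m_obj x M_eye = (-14.545)(10.600) = -154.18.
|M| = 154.18.

150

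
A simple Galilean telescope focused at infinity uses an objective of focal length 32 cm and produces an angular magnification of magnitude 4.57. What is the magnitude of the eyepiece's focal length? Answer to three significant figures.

|M| = f_obj/|f_eye|, so |f_eye| = f_obj/|M| = 32/4.57 = 7.002 cm.
(The eyepiece is diverging, so its signed focal length is -7.002 cm.)

7.00 cm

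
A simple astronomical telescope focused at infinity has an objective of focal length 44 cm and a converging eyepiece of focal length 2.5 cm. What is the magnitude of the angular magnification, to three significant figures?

|M| = f_obj/|f_eye| = 44/2.5 = 17.600.

17.6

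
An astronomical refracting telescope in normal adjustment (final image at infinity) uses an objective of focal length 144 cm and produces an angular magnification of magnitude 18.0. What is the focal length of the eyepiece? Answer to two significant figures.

|M| = f_obj/f_eye, so f_eye = f_obj/|M| = 144/18.0 = 8.000 cm.

8.0 cm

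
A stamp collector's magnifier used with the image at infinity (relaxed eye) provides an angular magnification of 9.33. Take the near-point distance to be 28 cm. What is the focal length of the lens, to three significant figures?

For the image at infinity, M = D/f.
f = D/M = 28/9.33 = 3.001 cm.

3.00 cm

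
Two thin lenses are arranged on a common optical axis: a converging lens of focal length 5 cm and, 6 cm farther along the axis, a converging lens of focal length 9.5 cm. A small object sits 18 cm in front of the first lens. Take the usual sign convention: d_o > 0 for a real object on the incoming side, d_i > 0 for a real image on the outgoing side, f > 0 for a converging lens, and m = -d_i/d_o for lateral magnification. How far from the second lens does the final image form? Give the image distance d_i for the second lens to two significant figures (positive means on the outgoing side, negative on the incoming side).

0.84 cm

Lens 1: 1/d_i1 = 1/f_1 - 1/d_o1 = 1/5 - 1/18 = 0.14444 cm^-1, so d_i1 = 6.923 cm.
This image would form 6.923 cm past lens 1, i.e. 0.923 cm beyond lens 2, so it is a virtual object for lens 2: d_o2 = 6 - 6.923 = -0.923 cm.
Lens 2: 1/d_i2 = 1/f_2 - 1/d_o2 = 1/9.5 - 1/(-0.923) = 1.18860 cm^-1, so d_i2 = 0.841 cm.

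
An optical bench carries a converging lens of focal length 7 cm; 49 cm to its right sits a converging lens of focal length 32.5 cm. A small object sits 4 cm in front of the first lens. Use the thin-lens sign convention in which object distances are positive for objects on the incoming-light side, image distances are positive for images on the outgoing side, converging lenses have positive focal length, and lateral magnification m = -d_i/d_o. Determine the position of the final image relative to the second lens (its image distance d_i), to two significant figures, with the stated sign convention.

First lens: d_i1 = 1/(1/7 - 1/4) = -9.333 cm.
With d_i1 < 0 the first image is virtual and lies on the object side; the object distance for lens 2 is d_o2 = 49 - (-9.333) = 58.333 cm.
Second lens: d_i2 = 1/(1/32.5 - 1/(58.333)) = 73.387 cm.

73 cm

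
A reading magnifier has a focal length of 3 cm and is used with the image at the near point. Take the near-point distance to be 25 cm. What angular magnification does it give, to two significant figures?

M = 1 + D/f = 1 + 25/3 = 9.333.

9.3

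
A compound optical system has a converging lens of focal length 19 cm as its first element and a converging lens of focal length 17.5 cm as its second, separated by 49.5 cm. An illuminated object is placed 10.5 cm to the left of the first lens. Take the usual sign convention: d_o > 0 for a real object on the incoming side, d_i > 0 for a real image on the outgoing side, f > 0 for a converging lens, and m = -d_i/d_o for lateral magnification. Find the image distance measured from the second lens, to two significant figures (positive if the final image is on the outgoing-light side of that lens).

23 cm

Applying the thin-lens equation to the first lens, 1/19 = 1/10.5 + 1/d_i1, which gives d_i1 = -23.471 cm.
With d_i1 < 0 the first image is virtual and lies on the object side; the object distance for lens 2 is d_o2 = 49.5 - (-23.471) = 72.971 cm.
Applying the thin-lens equation again with f_2 = 17.5 cm and d_o2 = 72.971 cm gives d_i2 = 23.021 cm.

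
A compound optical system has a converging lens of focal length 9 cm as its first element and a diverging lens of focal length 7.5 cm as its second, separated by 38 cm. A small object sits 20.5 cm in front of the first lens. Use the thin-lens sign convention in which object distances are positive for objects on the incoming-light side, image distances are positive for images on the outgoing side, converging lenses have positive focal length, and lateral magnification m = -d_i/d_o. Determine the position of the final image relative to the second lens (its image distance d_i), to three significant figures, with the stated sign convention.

-5.59 cm

Applying the thin-lens equation to the first lens, 1/9 = 1/20.5 + 1/d_i1, which gives d_i1 = 16.043 cm.
The intermediate image is 16.043 cm to the right of lens 1, so d_o2 = L - d_i1 = 38 - 16.043 = 21.957 cm.
Applying the thin-lens equation again with f_2 = -7.5 cm and d_o2 = 21.957 cm gives d_i2 = -5.590 cm.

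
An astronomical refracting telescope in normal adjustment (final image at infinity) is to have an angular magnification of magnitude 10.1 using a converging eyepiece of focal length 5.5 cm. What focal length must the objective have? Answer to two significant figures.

|M| = f_obj/|f_eye|, so f_obj = |M| x |f_eye| = 10.1 x 5.5 = 55.550 cm.

56 cm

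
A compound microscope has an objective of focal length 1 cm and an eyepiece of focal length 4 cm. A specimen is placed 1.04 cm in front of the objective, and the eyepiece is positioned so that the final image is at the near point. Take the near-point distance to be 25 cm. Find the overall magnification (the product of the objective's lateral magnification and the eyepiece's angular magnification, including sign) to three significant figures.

Objective: 1/d_i = 1/f_obj - 1/d_o = 1/1 - 1/1.04 = 0.03846 cm^-1, so d_i = 26.000 cm.
m_obj = -d_i/d_o = -26.000/1.04 = -25.000.
Eyepiece angular magnification (image at near point): M_eye = 1 + D/f_e = 1 + 25/4 = 7.250.
Overall M = m_obj x M_eye = (-25.000)(7.250) = -181.25.

-181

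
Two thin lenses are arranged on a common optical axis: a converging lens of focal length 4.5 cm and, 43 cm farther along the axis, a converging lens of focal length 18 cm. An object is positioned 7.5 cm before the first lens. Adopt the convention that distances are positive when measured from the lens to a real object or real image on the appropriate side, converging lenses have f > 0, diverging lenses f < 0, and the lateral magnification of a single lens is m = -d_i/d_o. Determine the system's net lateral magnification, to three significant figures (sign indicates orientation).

1.96

First lens: d_i1 = 1/(1/4.5 - 1/7.5) = 11.250 cm.
m_1 = -(11.250)/7.5 = -1.5000.
The intermediate image is 11.250 cm to the right of lens 1, so d_o2 = L - d_i1 = 43 - 11.250 = 31.750 cm.
Second lens: d_i2 = 1/(1/18 - 1/(31.750)) = 41.564 cm.
m_2 = -(41.564)/(31.750) = -1.3091.
Total m = m_1 x m_2 = (-1.5000)(-1.3091) = 1.9636.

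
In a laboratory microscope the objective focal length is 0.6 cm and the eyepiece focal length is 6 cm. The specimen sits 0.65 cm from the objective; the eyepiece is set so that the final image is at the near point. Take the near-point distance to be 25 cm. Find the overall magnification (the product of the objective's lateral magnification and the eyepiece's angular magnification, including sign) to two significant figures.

Objective: 1/d_i = 1/f_obj - 1/d_o = 1/0.6 - 1/0.65 = 0.12821 cm^-1, so d_i = 7.800 cm.
m_obj = -d_i/d_o = -7.800/0.65 = -12.000.
Eyepiece angular magnification (image at near point): M_eye = 1 + D/f_e = 1 + 25/6 = 5.167.
Overall M = m_obj x M_eye = (-12.000)(5.167) = -62.00.

-62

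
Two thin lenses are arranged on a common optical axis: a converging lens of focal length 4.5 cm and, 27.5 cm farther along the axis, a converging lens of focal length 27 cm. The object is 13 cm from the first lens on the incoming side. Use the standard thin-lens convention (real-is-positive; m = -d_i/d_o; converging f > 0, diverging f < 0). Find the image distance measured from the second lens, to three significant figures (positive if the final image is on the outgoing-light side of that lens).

Lens 1: 1/d_i1 = 1/f_1 - 1/d_o1 = 1/4.5 - 1/13 = 0.14530 cm^-1, so d_i1 = 6.882 cm.
The intermediate image is 6.882 cm to the right of lens 1, so d_o2 = L - d_i1 = 27.5 - 6.882 = 20.618 cm.
Lens 2: 1/d_i2 = 1/f_2 - 1/d_o2 = 1/27 - 1/(20.618) = -0.01147 cm^-1, so d_i2 = -87.221 cm.

-87.2 cm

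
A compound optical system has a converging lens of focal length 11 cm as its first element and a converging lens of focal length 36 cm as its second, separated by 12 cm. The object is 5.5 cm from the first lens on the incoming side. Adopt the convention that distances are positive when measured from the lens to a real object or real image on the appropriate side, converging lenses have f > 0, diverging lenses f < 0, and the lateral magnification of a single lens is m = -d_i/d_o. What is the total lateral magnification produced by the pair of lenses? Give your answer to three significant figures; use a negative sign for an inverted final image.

Applying the thin-lens equation to the first lens, 1/11 = 1/5.5 + 1/d_i1, which gives d_i1 = -11.000 cm.
Its lateral magnification is m_1 = -d_i1/d_o1 = -(-11.000)/5.5 = 2.0000.
With d_i1 < 0 the first image is virtual and lies on the object side; the object distance for lens 2 is d_o2 = 12 - (-11.000) = 23.000 cm.
Applying the thin-lens equation again with f_2 = 36 cm and d_o2 = 23.000 cm gives d_i2 = -63.692 cm.
m_2 = -(-63.692)/(23.000) = 2.7692.
Total m = m_1 x m_2 = (2.0000)(2.7692) = 5.5385.

5.54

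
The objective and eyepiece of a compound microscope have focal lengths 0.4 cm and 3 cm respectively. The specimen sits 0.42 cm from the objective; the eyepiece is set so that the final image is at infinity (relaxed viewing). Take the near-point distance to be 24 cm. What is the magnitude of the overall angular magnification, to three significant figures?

Objective: 1/d_i = 1/f_obj - 1/d_o = 1/0.4 - 1/0.42 = 0.11905 cm^-1, so d_i = 8.400 cm.
m_obj = -d_i/d_o = -8.400/0.42 = -20.000.
Eyepiece angular magnification (image at infinity): M_eye = D/f_e = 24/3 = 8.000.
Overall M = m_obj x M_eye = (-20.000)(8.000) = -160.00.
|M| = 160.00.

160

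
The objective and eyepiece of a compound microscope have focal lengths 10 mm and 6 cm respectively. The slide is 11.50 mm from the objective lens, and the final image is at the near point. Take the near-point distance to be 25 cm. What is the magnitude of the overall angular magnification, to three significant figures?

Convert to cm: f_obj = 10 mm = 1 cm; d_o = 11.50 mm = 1.15 cm.
Objective: 1/d_i = 1/f_obj - 1/d_o = 1/1 - 1/1.15 = 0.13043 cm^-1, so d_i = 7.667 cm.
m_obj = -d_i/d_o = -7.667/1.15 = -6.667.
Eyepiece angular magnification (image at near point): M_eye = 1 + D/f_e = 1 + 25/6 = 5.167.
Overall M = m_obj x M_eye = (-6.667)(5.167) = -34.44.
|M| = 34.44.

34.4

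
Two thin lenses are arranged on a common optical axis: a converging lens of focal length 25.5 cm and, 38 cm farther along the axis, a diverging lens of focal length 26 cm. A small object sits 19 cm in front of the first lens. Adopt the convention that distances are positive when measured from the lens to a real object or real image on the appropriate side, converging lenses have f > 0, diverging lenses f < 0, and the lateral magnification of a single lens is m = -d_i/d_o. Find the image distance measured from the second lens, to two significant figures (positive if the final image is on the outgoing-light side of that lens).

-21 cm

First lens: d_i1 = 1/(1/25.5 - 1/19) = -74.538 cm.
The intermediate image is virtual, 74.538 cm to the left of lens 1, so d_o2 = L - d_i1 = 38 - (-74.538) = 112.538 cm.
Second lens: d_i2 = 1/(1/(-26) - 1/(112.538)) = -21.120 cm.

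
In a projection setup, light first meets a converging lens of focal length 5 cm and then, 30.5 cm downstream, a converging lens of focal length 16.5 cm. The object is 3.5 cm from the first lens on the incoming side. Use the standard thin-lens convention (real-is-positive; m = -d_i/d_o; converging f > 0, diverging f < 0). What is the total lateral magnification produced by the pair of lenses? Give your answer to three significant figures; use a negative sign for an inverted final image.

-2.14

Applying the thin-lens equation to the first lens, 1/5 = 1/3.5 + 1/d_i1, which gives d_i1 = -11.667 cm.
Its lateral magnification is m_1 = -d_i1/d_o1 = -(-11.667)/3.5 = 3.3333.
With d_i1 < 0 the first image is virtual and lies on the object side; the object distance for lens 2 is d_o2 = 30.5 - (-11.667) = 42.167 cm.
Applying the thin-lens equation again with f_2 = 16.5 cm and d_o2 = 42.167 cm gives d_i2 = 27.107 cm.
m_2 = -(27.107)/(42.167) = -0.6429.
Overall magnification: m = m_1 m_2 = -2.1429.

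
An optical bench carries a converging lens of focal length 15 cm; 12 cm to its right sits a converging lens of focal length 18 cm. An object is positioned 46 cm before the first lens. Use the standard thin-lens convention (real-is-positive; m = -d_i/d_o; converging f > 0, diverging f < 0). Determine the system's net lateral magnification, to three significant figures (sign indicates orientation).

-0.308

Lens 1: 1/d_i1 = 1/f_1 - 1/d_o1 = 1/15 - 1/46 = 0.04493 cm^-1, so d_i1 = 22.258 cm.
m_1 = -(22.258)/46 = -0.4839.
This image would form 22.258 cm past lens 1, i.e. 10.258 cm beyond lens 2, so it is a virtual object for lens 2: d_o2 = 12 - 22.258 = -10.258 cm.
Lens 2: 1/d_i2 = 1/f_2 - 1/d_o2 = 1/18 - 1/(-10.258) = 0.15304 cm^-1, so d_i2 = 6.534 cm.
m_2 = -(6.534)/(-10.258) = 0.6370.
Overall magnification: m = m_1 m_2 = -0.3082.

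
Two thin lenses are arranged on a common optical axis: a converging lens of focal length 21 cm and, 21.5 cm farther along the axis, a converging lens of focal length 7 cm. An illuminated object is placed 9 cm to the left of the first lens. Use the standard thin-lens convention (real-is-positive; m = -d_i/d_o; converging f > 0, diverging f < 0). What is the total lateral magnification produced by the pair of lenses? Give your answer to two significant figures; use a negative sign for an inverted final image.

First lens: d_i1 = 1/(1/21 - 1/9) = -15.750 cm.
m_1 = -(-15.750)/9 = 1.7500.
With d_i1 < 0 the first image is virtual and lies on the object side; the object distance for lens 2 is d_o2 = 21.5 - (-15.750) = 37.250 cm.
Second lens: d_i2 = 1/(1/7 - 1/(37.250)) = 8.620 cm.
m_2 = -(8.620)/(37.250) = -0.2314.
Total m = m_1 x m_2 = (1.7500)(-0.2314) = -0.4050.

-0.40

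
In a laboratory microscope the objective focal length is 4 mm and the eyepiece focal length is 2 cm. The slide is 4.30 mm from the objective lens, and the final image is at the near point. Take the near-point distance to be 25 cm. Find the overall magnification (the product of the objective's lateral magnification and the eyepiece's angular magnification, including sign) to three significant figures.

Convert to cm: f_obj = 4 mm = 0.4 cm; d_o = 4.30 mm = 0.43 cm.
Objective: 1/d_i = 1/f_obj - 1/d_o = 1/0.4 - 1/0.43 = 0.17442 cm^-1, so d_i = 5.733 cm.
m_obj = -d_i/d_o = -5.733/0.43 = -13.333.
Eyepiece angular magnification (image at near point): M_eye = 1 + D/f_e = 1 + 25/2 = 13.500.
Overall M = m_obj x M_eye = (-13.333)(13.500) = -180.00.

-180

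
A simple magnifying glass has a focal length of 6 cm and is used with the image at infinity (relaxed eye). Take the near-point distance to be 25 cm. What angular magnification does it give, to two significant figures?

M = D/f = 25/6 = 4.167.

4.2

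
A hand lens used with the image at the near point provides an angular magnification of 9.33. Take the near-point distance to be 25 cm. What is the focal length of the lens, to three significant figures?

For the image at the near point, M = 1 + D/f.
f = D/(M - 1) = 25/(9.33 - 1) = 3.001 cm.

3.00 cm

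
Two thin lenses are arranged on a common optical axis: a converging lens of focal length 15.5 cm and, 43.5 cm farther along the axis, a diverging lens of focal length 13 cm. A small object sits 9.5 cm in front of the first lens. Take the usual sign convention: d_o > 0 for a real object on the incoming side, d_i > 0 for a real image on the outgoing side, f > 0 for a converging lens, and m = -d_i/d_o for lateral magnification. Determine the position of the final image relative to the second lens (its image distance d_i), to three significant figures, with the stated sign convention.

-10.9 cm

Applying the thin-lens equation to the first lens, 1/15.5 = 1/9.5 + 1/d_i1, which gives d_i1 = -24.542 cm.
The intermediate image is virtual, 24.542 cm to the left of lens 1, so d_o2 = L - d_i1 = 43.5 - (-24.542) = 68.042 cm.
Applying the thin-lens equation again with f_2 = -13 cm and d_o2 = 68.042 cm gives d_i2 = -10.915 cm.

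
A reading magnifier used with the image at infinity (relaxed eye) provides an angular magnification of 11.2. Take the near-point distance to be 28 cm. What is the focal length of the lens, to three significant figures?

For the image at infinity, M = D/f.
f = D/M = 28/11.2 = 2.500 cm.

2.50 cm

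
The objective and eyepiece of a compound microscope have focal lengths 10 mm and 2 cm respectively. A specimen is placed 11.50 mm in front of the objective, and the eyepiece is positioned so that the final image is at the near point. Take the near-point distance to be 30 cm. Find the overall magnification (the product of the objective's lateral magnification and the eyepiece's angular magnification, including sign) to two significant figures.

Convert to cm: f_obj = 10 mm = 1 cm; d_o = 11.50 mm = 1.15 cm.
Objective: 1/d_i = 1/f_obj - 1/d_o = 1/1 - 1/1.15 = 0.13043 cm^-1, so d_i = 7.667 cm.
m_obj = -d_i/d_o = -7.667/1.15 = -6.667.
Eyepiece angular magnification (image at near point): M_eye = 1 + D/f_e = 1 + 30/2 = 16.000.
Overall M = m_obj x M_eye = (-6.667)(16.000) = -106.67.

-110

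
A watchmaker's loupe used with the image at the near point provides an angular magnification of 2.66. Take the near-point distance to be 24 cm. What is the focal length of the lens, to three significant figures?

14.5 cm

For the image at the near point, M = 1 + D/f.
f = D/(M - 1) = 24/(2.66 - 1) = 14.458 cm.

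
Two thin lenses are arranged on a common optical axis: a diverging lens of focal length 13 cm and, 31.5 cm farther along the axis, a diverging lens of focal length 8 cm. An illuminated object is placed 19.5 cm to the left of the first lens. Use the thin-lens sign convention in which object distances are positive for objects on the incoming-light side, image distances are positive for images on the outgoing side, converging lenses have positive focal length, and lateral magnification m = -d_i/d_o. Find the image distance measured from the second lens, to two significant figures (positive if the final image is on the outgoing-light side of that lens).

Applying the thin-lens equation to the first lens, 1/(-13) = 1/19.5 + 1/d_i1, which gives d_i1 = -7.800 cm.
With d_i1 < 0 the first image is virtual and lies on the object side; the object distance for lens 2 is d_o2 = 31.5 - (-7.800) = 39.300 cm.
Applying the thin-lens equation again with f_2 = -8 cm and d_o2 = 39.300 cm gives d_i2 = -6.647 cm.

-6.6 cm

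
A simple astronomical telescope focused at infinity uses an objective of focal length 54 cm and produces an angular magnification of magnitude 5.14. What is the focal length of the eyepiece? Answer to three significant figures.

10.5 cm

|M| = f_obj/f_eye, so f_eye = f_obj/|M| = 54/5.14 = 10.506 cm.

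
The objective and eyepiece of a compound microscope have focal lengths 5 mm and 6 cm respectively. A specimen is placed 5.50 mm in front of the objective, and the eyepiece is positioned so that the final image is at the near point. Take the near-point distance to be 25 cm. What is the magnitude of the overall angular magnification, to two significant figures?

Convert to cm: f_obj = 5 mm = 0.5 cm; d_o = 5.50 mm = 0.55 cm.
Objective: 1/d_i = 1/f_obj - 1/d_o = 1/0.5 - 1/0.55 = 0.18182 cm^-1, so d_i = 5.500 cm.
m_obj = -d_i/d_o = -5.500/0.55 = -10.000.
Eyepiece angular magnification (image at near point): M_eye = 1 + D/f_e = 1 + 25/6 = 5.167.
Overall M = m_obj x M_eye = (-10.000)(5.167) = -51.67.
|M| = 51.67.

52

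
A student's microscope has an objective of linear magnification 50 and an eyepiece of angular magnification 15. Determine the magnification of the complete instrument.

750

The overall magnification of a compound microscope is the product of the objective and eyepiece magnifications:
M = M_obj x M_eye = 50 x 15 = 750.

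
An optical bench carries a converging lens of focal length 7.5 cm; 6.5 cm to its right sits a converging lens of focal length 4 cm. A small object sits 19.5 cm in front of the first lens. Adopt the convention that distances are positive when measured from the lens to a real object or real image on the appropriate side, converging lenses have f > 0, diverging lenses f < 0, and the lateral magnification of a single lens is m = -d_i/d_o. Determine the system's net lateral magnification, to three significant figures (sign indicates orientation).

Applying the thin-lens equation to the first lens, 1/7.5 = 1/19.5 + 1/d_i1, which gives d_i1 = 12.188 cm.
Its lateral magnification is m_1 = -d_i1/d_o1 = -(12.188)/19.5 = -0.6250.
Since 12.188 cm > 6.5 cm, the first image lies past the second lens and serves as a virtual object: d_o2 = L - d_i1 = -5.688 cm.
Applying the thin-lens equation again with f_2 = 4 cm and d_o2 = -5.688 cm gives d_i2 = 2.348 cm.
m_2 = -(2.348)/(-5.688) = 0.4129.
Overall magnification: m = m_1 m_2 = -0.2581.

-0.258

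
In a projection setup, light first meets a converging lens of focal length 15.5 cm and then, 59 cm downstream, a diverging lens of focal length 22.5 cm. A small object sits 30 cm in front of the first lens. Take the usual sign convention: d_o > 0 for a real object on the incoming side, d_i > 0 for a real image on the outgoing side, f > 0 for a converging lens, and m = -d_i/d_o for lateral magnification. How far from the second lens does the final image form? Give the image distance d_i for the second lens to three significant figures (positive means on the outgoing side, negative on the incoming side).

-12.3 cm

Lens 1: 1/d_i1 = 1/f_1 - 1/d_o1 = 1/15.5 - 1/30 = 0.03118 cm^-1, so d_i1 = 32.069 cm.
The intermediate image is 32.069 cm to the right of lens 1, so d_o2 = L - d_i1 = 59 - 32.069 = 26.931 cm.
Lens 2: 1/d_i2 = 1/f_2 - 1/d_o2 = 1/(-22.5) - 1/(26.931) = -0.08158 cm^-1, so d_i2 = -12.258 cm.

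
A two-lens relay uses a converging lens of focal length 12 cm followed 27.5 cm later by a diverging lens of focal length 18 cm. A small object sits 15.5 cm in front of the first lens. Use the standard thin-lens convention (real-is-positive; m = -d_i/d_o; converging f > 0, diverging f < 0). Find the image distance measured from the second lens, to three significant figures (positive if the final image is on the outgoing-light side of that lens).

First lens: d_i1 = 1/(1/12 - 1/15.5) = 53.143 cm.
Since 53.143 cm > 27.5 cm, the first image lies past the second lens and serves as a virtual object: d_o2 = L - d_i1 = -25.643 cm.
Second lens: d_i2 = 1/(1/(-18) - 1/(-25.643)) = -60.393 cm.

-60.4 cm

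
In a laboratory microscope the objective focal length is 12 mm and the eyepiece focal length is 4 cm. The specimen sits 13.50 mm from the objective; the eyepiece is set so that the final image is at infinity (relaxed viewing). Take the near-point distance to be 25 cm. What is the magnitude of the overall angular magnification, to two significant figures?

Convert to cm: f_obj = 12 mm = 1.2 cm; d_o = 13.50 mm = 1.35 cm.
Objective: 1/d_i = 1/f_obj - 1/d_o = 1/1.2 - 1/1.35 = 0.09259 cm^-1, so d_i = 10.800 cm.
m_obj = -d_i/d_o = -10.800/1.35 = -8.000.
Eyepiece angular magnification (image at infinity): M_eye = D/f_e = 25/4 = 6.250.
Overall M = m_obj x M_eye = (-8.000)(6.250) = -50.00.
|M| = 50.00.

50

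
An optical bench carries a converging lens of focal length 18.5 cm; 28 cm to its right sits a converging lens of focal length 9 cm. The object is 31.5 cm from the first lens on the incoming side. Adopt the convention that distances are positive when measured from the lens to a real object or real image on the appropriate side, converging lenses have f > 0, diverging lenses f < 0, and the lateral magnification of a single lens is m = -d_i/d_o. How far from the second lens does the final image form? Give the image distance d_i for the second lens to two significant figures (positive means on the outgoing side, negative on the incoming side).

5.9 cm

Applying the thin-lens equation to the first lens, 1/18.5 = 1/31.5 + 1/d_i1, which gives d_i1 = 44.827 cm.
Since 44.827 cm > 28 cm, the first image lies past the second lens and serves as a virtual object: d_o2 = L - d_i1 = -16.827 cm.
Applying the thin-lens equation again with f_2 = 9 cm and d_o2 = -16.827 cm gives d_i2 = 5.864 cm.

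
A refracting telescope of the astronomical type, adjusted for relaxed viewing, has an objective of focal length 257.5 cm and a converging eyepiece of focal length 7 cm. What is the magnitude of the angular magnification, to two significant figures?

37

|M| = f_obj/|f_eye| = 257.5/7 = 36.786.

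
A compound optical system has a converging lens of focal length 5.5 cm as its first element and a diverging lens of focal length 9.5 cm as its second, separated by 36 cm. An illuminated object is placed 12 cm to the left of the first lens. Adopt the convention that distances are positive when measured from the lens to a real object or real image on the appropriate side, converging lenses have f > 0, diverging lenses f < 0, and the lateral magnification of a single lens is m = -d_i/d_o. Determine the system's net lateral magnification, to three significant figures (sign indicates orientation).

-0.227

First lens: d_i1 = 1/(1/5.5 - 1/12) = 10.154 cm.
m_1 = -(10.154)/12 = -0.8462.
The intermediate image is 10.154 cm to the right of lens 1, so d_o2 = L - d_i1 = 36 - 10.154 = 25.846 cm.
Second lens: d_i2 = 1/(1/(-9.5) - 1/(25.846)) = -6.947 cm.
m_2 = -(-6.947)/(25.846) = 0.2688.
Overall magnification: m = m_1 m_2 = -0.2274.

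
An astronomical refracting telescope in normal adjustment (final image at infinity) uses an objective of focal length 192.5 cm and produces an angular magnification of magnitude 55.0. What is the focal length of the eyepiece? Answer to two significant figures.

3.5 cm

|M| = f_obj/f_eye, so f_eye = f_obj/|M| = 192.5/55.0 = 3.500 cm.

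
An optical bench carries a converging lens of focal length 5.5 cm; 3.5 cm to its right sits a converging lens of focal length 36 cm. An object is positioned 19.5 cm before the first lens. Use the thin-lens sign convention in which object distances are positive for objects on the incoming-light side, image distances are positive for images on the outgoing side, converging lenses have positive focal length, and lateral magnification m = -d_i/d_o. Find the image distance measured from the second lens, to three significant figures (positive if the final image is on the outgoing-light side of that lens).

Applying the thin-lens equation to the first lens, 1/5.5 = 1/19.5 + 1/d_i1, which gives d_i1 = 7.661 cm.
This image would form 7.661 cm past lens 1, i.e. 4.161 cm beyond lens 2, so it is a virtual object for lens 2: d_o2 = 3.5 - 7.661 = -4.161 cm.
Applying the thin-lens equation again with f_2 = 36 cm and d_o2 = -4.161 cm gives d_i2 = 3.730 cm.

3.73 cm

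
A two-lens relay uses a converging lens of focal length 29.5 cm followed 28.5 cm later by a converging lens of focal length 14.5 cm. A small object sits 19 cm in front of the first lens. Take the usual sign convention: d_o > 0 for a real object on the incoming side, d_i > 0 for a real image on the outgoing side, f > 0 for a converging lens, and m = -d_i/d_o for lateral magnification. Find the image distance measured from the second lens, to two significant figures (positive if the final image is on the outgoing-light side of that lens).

18 cm

First lens: d_i1 = 1/(1/29.5 - 1/19) = -53.381 cm.
The intermediate image is virtual, 53.381 cm to the left of lens 1, so d_o2 = L - d_i1 = 28.5 - (-53.381) = 81.881 cm.
Second lens: d_i2 = 1/(1/14.5 - 1/(81.881)) = 17.620 cm.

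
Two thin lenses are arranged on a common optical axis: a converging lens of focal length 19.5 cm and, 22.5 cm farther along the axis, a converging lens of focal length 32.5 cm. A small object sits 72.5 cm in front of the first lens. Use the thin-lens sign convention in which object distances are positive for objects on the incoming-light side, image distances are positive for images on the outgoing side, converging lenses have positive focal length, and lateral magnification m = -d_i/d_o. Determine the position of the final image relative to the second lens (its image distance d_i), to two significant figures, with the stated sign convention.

Lens 1: 1/d_i1 = 1/f_1 - 1/d_o1 = 1/19.5 - 1/72.5 = 0.03749 cm^-1, so d_i1 = 26.675 cm.
This image would form 26.675 cm past lens 1, i.e. 4.175 cm beyond lens 2, so it is a virtual object for lens 2: d_o2 = 22.5 - 26.675 = -4.175 cm.
Lens 2: 1/d_i2 = 1/f_2 - 1/d_o2 = 1/32.5 - 1/(-4.175) = 0.27032 cm^-1, so d_i2 = 3.699 cm.

3.7 cm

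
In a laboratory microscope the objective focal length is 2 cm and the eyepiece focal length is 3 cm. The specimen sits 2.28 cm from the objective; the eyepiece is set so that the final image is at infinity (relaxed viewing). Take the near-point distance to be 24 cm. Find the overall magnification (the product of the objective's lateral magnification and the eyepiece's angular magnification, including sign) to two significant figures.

-57

Objective: 1/d_i = 1/f_obj - 1/d_o = 1/2 - 1/2.28 = 0.06140 cm^-1, so d_i = 16.286 cm.
m_obj = -d_i/d_o = -16.286/2.28 = -7.143.
Eyepiece angular magnification (image at infinity): M_eye = D/f_e = 24/3 = 8.000.
Overall M = m_obj x M_eye = (-7.143)(8.000) = -57.14.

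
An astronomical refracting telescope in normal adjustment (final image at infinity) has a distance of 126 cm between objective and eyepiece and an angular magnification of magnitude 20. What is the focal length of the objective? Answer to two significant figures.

120 cm

In normal adjustment the tube length equals f_obj + f_eye and |M| = f_obj/f_eye.
So f_obj = 20 f_eye and 20 f_eye + f_eye = 126 cm, giving f_eye = 126/21 = 6.000 cm and f_obj = 120.000 cm.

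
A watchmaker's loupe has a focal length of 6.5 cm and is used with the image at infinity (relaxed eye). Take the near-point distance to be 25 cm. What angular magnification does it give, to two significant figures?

3.8

M = D/f = 25/6.5 = 3.846.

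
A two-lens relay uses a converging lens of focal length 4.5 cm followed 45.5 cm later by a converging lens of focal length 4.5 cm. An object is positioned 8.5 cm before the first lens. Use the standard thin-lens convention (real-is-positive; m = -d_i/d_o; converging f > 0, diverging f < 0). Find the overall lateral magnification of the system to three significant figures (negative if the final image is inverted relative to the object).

0.161

First lens: d_i1 = 1/(1/4.5 - 1/8.5) = 9.563 cm.
m_1 = -(9.563)/8.5 = -1.1250.
The intermediate image is 9.563 cm to the right of lens 1, so d_o2 = L - d_i1 = 45.5 - 9.563 = 35.938 cm.
Second lens: d_i2 = 1/(1/4.5 - 1/(35.938)) = 5.144 cm.
m_2 = -(5.144)/(35.938) = -0.1431.
The system's lateral magnification is m_1 m_2 = (-1.1250)(-0.1431) = 0.1610.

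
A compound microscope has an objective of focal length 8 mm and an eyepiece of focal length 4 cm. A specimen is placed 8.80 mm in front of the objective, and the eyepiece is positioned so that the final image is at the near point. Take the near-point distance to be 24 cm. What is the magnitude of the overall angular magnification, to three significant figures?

70.0

Convert to cm: f_obj = 8 mm = 0.8 cm; d_o = 8.80 mm = 0.88 cm.
Objective: 1/d_i = 1/f_obj - 1/d_o = 1/0.8 - 1/0.88 = 0.11364 cm^-1, so d_i = 8.800 cm.
m_obj = -d_i/d_o = -8.800/0.88 = -10.000.
Eyepiece angular magnification (image at near point): M_eye = 1 + D/f_e = 1 + 24/4 = 7.000.
Overall M = m_obj x M_eye = (-10.000)(7.000) = -70.00.
|M| = 70.00.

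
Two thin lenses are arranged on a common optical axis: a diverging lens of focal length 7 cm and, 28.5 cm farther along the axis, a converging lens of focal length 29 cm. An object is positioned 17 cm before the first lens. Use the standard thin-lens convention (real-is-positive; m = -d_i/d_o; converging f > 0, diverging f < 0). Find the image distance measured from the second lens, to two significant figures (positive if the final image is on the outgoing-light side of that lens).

220 cm

Applying the thin-lens equation to the first lens, 1/(-7) = 1/17 + 1/d_i1, which gives d_i1 = -4.958 cm.
The intermediate image is virtual, 4.958 cm to the left of lens 1, so d_o2 = L - d_i1 = 28.5 - (-4.958) = 33.458 cm.
Applying the thin-lens equation again with f_2 = 29 cm and d_o2 = 33.458 cm gives d_i2 = 217.636 cm.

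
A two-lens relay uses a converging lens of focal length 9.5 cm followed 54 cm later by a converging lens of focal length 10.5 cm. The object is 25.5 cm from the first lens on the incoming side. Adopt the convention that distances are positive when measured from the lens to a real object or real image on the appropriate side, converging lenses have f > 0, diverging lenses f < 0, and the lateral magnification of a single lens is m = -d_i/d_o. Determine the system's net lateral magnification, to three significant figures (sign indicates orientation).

Applying the thin-lens equation to the first lens, 1/9.5 = 1/25.5 + 1/d_i1, which gives d_i1 = 15.141 cm.
Its lateral magnification is m_1 = -d_i1/d_o1 = -(15.141)/25.5 = -0.5938.
Object distance for lens 2: d_o2 = 54 - 15.141 = 38.859 cm.
Applying the thin-lens equation again with f_2 = 10.5 cm and d_o2 = 38.859 cm gives d_i2 = 14.388 cm.
m_2 = -(14.388)/(38.859) = -0.3702.
The system's lateral magnification is m_1 m_2 = (-0.5938)(-0.3702) = 0.2198.

0.220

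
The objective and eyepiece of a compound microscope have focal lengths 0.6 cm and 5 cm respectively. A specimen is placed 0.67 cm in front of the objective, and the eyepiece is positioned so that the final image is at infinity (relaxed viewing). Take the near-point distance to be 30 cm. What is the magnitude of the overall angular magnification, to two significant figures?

Objective: 1/d_i = 1/f_obj - 1/d_o = 1/0.6 - 1/0.67 = 0.17413 cm^-1, so d_i = 5.743 cm.
m_obj = -d_i/d_o = -5.743/0.67 = -8.571.
Eyepiece angular magnification (image at infinity): M_eye = D/f_e = 30/5 = 6.000.
Overall M = m_obj x M_eye = (-8.571)(6.000) = -51.43.
|M| = 51.43.

51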